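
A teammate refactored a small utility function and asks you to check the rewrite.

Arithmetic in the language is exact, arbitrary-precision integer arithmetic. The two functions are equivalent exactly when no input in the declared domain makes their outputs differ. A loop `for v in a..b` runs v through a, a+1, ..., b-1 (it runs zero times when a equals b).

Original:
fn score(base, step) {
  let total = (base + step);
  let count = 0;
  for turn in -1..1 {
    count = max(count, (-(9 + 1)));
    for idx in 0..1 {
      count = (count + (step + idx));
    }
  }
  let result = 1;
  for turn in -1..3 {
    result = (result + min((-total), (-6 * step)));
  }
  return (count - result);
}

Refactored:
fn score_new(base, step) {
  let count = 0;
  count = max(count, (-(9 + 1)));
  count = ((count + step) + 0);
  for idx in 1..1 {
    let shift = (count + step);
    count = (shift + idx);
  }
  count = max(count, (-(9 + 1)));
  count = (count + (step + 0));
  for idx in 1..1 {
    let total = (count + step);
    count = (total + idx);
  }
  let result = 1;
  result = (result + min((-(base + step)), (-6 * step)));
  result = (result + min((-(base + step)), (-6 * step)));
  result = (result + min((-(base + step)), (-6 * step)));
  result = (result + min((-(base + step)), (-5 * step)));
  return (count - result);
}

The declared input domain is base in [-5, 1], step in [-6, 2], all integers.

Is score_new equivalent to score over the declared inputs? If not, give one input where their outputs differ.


These are not equivalent — on base=-5, step=-1 the outputs split (-27 vs -26).
score: total becomes -6; next count becomes 0; next at turn=-1:; next count becomes 0; next at idx=0:; next count becomes -1; next at turn=0:; next count becomes -1; next at idx=0:; next count becomes -2; next result becomes 1; next at turn=-1:; next result becomes 7; next at turn=0:; next result becomes 13; next at turn=1:; next result becomes 19; next at turn=2:; next result becomes 25; next final value -27
score_new: count becomes 0; next count becomes 0; next count becomes -1; next idx never enters its loop body; next count becomes -1; next count becomes -2; next idx never enters its loop body; next result becomes 1; next result becomes 7; next result becomes 13; next result becomes 19; next result becomes 24; next final value -26
verdict: not equivalent; witness: base=-5, step=-1


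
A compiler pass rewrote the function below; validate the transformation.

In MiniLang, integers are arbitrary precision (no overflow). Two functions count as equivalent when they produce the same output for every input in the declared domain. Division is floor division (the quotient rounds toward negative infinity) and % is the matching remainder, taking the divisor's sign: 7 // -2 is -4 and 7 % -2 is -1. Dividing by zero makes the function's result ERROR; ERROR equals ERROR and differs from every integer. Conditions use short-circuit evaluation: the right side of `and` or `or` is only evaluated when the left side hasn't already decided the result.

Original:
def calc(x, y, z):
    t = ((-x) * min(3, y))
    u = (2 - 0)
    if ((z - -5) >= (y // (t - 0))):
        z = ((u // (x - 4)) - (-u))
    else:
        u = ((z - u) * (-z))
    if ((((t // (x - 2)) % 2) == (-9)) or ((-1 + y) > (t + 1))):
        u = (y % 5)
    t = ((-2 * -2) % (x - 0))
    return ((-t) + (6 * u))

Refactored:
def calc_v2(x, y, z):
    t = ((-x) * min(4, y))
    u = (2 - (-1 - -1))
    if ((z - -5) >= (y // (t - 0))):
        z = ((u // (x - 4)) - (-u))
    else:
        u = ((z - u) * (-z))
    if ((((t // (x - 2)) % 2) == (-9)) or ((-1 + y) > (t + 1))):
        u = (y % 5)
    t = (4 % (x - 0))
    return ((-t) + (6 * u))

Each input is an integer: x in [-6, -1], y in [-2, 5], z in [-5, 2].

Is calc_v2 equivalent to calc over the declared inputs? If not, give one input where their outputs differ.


Equivalent. The suspicious edit (`3` became `4`) never changes the result for any input inside the declared domain.
Across all 384 domain points the two functions coincide.
One worked example (x=-5, y=1, z=-4) — calc: t := 5 | u := 2 | ((z - -5) >= (y // (t - 0))): true | z := 1 | ((((t // (x - 2)) % 2) == (-9)) or ((-1 + y) > (t + 1))): false | t := -1 | result 13; calc_v2: t := 5 | u := 2 | ((z - -5) >= (y // (t - 0))): true | z := 1 | ((((t // (x - 2)) % 2) == (-9)) or ((-1 + y) > (t + 1))): false | t := -1 | result 13; agreement on 13.
verdict: equivalent


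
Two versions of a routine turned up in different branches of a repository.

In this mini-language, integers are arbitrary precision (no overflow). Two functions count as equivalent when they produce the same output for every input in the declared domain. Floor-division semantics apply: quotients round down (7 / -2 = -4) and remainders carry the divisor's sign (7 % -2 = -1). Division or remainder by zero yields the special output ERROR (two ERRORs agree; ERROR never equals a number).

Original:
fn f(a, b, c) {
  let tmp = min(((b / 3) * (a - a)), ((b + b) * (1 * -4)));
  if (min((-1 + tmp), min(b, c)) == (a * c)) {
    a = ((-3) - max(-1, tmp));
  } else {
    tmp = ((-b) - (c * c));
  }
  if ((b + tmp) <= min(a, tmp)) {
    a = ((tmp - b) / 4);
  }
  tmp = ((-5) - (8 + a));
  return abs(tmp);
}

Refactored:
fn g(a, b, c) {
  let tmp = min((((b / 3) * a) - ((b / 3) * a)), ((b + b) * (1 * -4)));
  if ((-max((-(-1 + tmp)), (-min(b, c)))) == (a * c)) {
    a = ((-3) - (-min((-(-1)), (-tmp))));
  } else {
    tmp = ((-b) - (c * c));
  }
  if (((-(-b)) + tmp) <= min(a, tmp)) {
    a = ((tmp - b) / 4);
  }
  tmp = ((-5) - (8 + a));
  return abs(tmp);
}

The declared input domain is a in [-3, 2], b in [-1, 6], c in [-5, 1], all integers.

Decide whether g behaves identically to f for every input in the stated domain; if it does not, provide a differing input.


The two are interchangeable: arithmetic usage differs, plus constant usage differs, and every declared input agrees.
One worked example (a=2, b=3, c=-5) — f: tmp = -24; (min((-1 + tmp), min(b, c)) == (a * c)) -> false; tmp = -28; ((b + tmp) <= min(a, tmp)) -> false; tmp = -15; return 15; g: tmp = -24; ((-max((-(-1 + tmp)), (-min(b, c)))) == (a * c)) -> false; tmp = -28; (((-(-b)) + tmp) <= min(a, tmp)) -> false; tmp = -15; return 15; agreement on 15.
An exhaustive pass over the 336 declared inputs shows identical outputs.
verdict: equivalent


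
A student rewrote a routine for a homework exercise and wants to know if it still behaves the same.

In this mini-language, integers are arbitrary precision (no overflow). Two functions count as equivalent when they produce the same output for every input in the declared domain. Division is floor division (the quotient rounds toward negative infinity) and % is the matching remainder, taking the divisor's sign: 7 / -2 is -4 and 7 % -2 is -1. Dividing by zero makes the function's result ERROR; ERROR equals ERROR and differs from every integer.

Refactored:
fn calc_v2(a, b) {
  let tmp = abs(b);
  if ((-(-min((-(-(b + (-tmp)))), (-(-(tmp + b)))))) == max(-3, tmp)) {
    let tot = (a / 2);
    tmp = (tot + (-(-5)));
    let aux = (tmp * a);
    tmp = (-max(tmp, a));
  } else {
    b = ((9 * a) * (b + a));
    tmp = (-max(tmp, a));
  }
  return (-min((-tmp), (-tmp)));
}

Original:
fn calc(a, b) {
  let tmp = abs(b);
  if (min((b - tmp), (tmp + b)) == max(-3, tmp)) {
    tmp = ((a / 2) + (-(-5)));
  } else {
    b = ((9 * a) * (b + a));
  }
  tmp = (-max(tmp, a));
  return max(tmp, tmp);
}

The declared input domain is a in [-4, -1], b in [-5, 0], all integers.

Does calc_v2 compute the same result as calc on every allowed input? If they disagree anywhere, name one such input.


This is a faithful refactor — arithmetic usage differs; local variable names differ; min/max/abs usage differs; statement counts differ, but the computed results match everywhere.
Spot check at a=-1, b=-1 — calc: tmp=1, then (min((b - tmp), (tmp + b)) == max(-3, tmp)) is false, then b=18, then tmp=-1, then returns -1. calc_v2: tmp=1, then ((-(-min((-(-(b + (-tmp)))), (-(-(tmp + b)))))) == max(-3, tmp)) is false, then b=18, then tmp=-1, then returns -1. Both give -1.
An exhaustive pass over the 24 declared inputs shows identical outputs.
verdict: equivalent


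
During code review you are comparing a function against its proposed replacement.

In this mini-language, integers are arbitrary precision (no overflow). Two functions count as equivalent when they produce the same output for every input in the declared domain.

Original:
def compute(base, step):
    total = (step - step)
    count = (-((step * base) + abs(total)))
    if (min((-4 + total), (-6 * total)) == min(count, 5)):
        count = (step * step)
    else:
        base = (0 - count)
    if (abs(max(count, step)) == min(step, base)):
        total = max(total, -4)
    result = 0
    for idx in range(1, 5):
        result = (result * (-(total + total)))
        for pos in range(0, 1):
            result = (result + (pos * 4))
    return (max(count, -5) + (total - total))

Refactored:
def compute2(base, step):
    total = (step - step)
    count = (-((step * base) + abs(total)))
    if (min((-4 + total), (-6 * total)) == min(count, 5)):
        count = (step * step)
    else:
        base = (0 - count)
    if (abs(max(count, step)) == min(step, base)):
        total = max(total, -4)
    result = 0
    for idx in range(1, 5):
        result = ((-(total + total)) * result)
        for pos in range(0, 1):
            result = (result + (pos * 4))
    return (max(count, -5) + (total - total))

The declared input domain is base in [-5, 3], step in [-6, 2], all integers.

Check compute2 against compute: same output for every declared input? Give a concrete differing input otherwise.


This is a faithful refactor — same computation, different form, but the computed results match everywhere.
One worked example (base=-1, step=-6) — compute: total = 0; count = -6; (min((-4 + total), (-6 * total)) == min(count, 5)) -> false; base = 6; (abs(max(count, step)) == min(step, base)) -> false; result = 0; [idx=1]; result = 0; [pos=0]; result = 0; [idx=2]; result = 0; [pos=0]; result = 0; [idx=3]; result = 0; [pos=0]; result = 0; [idx=4]; result = 0; [pos=0]; result = 0; return -5; compute2: total = 0; count = -6; (min((-4 + total), (-6 * total)) == min(count, 5)) -> false; base = 6; (abs(max(count, step)) == min(step, base)) -> false; result = 0; [idx=1]; result = 0; [pos=0]; result = 0; [idx=2]; result = 0; [pos=0]; result = 0; [idx=3]; result = 0; [pos=0]; result = 0; [idx=4]; result = 0; [pos=0]; result = 0; return -5; agreement on -5.
Every one of the 81 inputs gives matching results.
verdict: equivalent


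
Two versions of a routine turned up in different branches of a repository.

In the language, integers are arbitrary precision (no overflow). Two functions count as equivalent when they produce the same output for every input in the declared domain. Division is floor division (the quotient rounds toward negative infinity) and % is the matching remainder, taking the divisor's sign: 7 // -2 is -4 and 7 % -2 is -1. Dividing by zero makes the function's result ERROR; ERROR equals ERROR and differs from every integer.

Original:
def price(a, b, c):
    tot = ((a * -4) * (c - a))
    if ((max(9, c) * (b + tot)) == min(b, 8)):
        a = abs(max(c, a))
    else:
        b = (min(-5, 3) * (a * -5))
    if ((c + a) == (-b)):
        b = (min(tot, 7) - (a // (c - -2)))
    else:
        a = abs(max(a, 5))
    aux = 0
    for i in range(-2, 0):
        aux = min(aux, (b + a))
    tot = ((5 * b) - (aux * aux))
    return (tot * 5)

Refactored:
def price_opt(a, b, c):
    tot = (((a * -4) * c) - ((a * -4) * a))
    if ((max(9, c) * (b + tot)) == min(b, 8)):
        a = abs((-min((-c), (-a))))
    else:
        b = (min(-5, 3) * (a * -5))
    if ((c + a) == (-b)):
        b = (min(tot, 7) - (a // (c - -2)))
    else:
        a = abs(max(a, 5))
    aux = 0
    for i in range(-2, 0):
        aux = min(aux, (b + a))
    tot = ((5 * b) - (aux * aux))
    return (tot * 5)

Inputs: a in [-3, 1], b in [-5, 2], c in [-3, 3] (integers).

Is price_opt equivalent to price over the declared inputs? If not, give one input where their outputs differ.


This is a faithful refactor — arithmetic usage differs, and min/max/abs usage differs, and constant usage differs, but the computed results match everywhere.
Tracing a=1, b=2, c=3: price: tot becomes -8; next ((max(9, c) * (b + tot)) == min(b, 8)) evaluates to false; next b becomes 25; next ((c + a) == (-b)) evaluates to false; next a becomes 5; next aux becomes 0; next at i=-2:; next aux becomes 0; next at i=-1:; next aux becomes 0; next tot becomes 125; next final value 625 | price_opt: tot becomes -8; next ((max(9, c) * (b + tot)) == min(b, 8)) evaluates to false; next b becomes 25; next ((c + a) == (-b)) evaluates to false; next a becomes 5; next aux becomes 0; next at i=-2:; next aux becomes 0; next at i=-1:; next aux becomes 0; next tot becomes 125; next final value 625 — matching result 625.
Checked all 280 inputs in the declared domain: the outputs agree on every one.
verdict: equivalent


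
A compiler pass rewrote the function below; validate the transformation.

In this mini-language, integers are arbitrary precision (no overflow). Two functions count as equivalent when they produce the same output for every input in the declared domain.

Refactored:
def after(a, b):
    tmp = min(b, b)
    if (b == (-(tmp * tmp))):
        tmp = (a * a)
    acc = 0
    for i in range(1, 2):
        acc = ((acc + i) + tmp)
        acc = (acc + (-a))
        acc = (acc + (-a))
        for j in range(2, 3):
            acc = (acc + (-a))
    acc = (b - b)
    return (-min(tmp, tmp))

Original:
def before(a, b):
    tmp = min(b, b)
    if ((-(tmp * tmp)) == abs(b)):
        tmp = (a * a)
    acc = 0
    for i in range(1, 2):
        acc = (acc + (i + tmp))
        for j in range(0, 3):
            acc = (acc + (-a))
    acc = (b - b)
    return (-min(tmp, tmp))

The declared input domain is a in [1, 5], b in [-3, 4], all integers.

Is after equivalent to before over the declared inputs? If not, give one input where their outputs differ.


Run the pair on a=1, b=-1.
before: tmp := -1 | ((-(tmp * tmp)) == abs(b)): false | acc := 0 | iter i=1: | acc := 0 | iter j=0: | acc := -1 | iter j=1: | acc := -2 | iter j=2: | acc := -3 | acc := 0 | result 1
after: tmp := -1 | (b == (-(tmp * tmp))): true | tmp := 1 | acc := 0 | iter i=1: | acc := 2 | acc := 1 | acc := 0 | iter j=2: | acc := -1 | acc := 0 | result -1
1 vs -1 — the two versions disagree here.
verdict: not equivalent; witness: a=1, b=-1


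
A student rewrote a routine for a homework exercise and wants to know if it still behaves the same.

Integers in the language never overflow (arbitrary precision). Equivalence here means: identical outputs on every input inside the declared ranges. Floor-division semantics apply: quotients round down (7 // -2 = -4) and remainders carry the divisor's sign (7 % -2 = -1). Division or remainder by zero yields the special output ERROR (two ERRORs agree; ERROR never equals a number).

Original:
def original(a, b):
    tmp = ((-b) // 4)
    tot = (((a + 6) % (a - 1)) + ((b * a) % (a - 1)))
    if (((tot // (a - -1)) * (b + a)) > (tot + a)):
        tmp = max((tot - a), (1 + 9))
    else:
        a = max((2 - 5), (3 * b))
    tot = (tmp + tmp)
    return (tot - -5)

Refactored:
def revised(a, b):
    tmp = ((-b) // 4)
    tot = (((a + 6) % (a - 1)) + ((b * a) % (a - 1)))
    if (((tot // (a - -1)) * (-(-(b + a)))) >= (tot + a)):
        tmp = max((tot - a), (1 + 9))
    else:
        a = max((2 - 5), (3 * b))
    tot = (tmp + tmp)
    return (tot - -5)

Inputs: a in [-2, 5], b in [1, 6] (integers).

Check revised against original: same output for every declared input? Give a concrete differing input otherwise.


At a=0, b=1: original gives 3, revised gives 25.
verdict: not equivalent; witness: a=0, b=1


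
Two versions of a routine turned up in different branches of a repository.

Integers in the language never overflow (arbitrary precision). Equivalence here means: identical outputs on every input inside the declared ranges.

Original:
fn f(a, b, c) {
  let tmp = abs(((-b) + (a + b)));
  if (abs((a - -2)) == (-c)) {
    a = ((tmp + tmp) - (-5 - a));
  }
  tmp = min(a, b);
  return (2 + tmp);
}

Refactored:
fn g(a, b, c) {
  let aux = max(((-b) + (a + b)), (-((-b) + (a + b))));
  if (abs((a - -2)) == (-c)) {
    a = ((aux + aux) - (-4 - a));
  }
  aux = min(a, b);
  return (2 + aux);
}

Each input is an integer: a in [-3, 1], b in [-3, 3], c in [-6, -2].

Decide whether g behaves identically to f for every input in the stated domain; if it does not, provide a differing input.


The suspicious edit (`-5` became `-4`) never changes the result for any input inside the declared domain.
Spot check at a=-1, b=1, c=-2 — f: tmp := 1 | (abs((a - -2)) == (-c)): false | tmp := -1 | result 1. g: aux := 1 | (abs((a - -2)) == (-c)): false | aux := -1 | result 1. Both give 1.
Across all 175 domain points the two functions coincide.
verdict: equivalent


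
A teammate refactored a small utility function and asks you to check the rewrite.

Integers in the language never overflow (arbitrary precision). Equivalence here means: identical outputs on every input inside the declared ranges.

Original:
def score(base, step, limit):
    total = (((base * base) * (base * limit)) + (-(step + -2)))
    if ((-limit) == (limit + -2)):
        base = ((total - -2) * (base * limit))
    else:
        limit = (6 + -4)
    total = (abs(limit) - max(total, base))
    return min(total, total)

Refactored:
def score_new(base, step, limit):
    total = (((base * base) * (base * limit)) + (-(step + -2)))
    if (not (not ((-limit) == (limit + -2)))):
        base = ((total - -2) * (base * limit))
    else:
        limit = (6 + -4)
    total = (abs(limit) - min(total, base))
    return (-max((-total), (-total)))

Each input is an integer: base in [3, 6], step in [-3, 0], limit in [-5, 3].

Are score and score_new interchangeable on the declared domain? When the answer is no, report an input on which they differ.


The rewrite breaks on base=3, step=-3, limit=-5, where the results are -1 and 132.
score: total := -130 | ((-limit) == (limit + -2)): false | limit := 2 | total := -1 | result -1
score_new: total := -130 | (not (not ((-limit) == (limit + -2)))): false | limit := 2 | total := 132 | result 132
verdict: not equivalent; witness: base=3, step=-3, limit=-5


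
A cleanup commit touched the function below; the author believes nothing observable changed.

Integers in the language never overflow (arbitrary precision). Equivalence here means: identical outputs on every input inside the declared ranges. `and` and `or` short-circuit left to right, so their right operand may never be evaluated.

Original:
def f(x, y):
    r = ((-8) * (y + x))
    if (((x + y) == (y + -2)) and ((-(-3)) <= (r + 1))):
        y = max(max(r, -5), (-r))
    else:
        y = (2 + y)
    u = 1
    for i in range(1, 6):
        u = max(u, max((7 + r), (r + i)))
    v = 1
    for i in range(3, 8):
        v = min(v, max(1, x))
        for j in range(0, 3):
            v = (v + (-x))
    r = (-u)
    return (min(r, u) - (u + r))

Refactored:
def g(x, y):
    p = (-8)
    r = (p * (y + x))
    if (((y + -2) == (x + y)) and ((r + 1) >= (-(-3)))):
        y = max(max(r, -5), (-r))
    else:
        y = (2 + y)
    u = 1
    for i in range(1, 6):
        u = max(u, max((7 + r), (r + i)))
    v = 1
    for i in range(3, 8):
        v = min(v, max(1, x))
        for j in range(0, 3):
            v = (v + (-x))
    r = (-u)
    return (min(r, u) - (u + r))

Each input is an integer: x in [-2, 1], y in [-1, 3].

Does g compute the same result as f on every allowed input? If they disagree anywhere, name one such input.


This is a faithful refactor — local variable names differ; comparison usage differs; statement counts differ, but the computed results match everywhere.
As a probe, take x=1, y=2: f runs r := -24 | (((x + y) == (y + -2)) and ((-(-3)) <= (r + 1))): false | y := 4 | u := 1 | iter i=1: | u := 1 | iter i=2: | u := 1 | iter i=3: | u := 1 | iter i=4: | u := 1 | iter i=5: | u := 1 | v := 1 | iter i=3: | v := 1 | iter j=0: | v := 0 | iter j=1: | v := -1 | iter j=2: | v := -2 | iter i=4: | v := -2 | iter j=0: | v := -3 | iter j=1: | v := -4 | iter j=2: | v := -5 | iter i=5: | v := -5 | iter j=0: | v := -6 | iter j=1: | v := -7 | iter j=2: | v := -8 | iter i=6: | v := -8 | iter j=0: | v := -9 | iter j=1: | v := -10 | iter j=2: | v := -11 | iter i=7: | v := -11 | iter j=0: | v := -12 | iter j=1: | v := -13 | iter j=2: | v := -14 | r := -1 | result -1; g runs p := -8 | r := -24 | (((y + -2) == (x + y)) and ((r + 1) >= (-(-3)))): false | y := 4 | u := 1 | iter i=1: | u := 1 | iter i=2: | u := 1 | iter i=3: | u := 1 | iter i=4: | u := 1 | iter i=5: | u := 1 | v := 1 | iter i=3: | v := 1 | iter j=0: | v := 0 | iter j=1: | v := -1 | iter j=2: | v := -2 | iter i=4: | v := -2 | iter j=0: | v := -3 | iter j=1: | v := -4 | iter j=2: | v := -5 | iter i=5: | v := -5 | iter j=0: | v := -6 | iter j=1: | v := -7 | iter j=2: | v := -8 | iter i=6: | v := -8 | iter j=0: | v := -9 | iter j=1: | v := -10 | iter j=2: | v := -11 | iter i=7: | v := -11 | iter j=0: | v := -12 | iter j=1: | v := -13 | iter j=2: | v := -14 | r := -1 | result -1; both end at -1.
Sweeping the whole domain (20 inputs) finds no disagreement.
verdict: equivalent


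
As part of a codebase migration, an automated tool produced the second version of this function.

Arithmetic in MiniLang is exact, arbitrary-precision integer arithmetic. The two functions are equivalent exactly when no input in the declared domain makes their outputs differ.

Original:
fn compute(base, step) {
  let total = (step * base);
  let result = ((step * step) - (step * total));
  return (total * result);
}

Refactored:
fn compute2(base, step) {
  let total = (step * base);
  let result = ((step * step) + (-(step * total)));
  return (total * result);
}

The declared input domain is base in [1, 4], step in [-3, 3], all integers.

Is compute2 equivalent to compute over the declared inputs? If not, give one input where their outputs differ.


Side by side, the visible changes include: arithmetic usage differs.
One worked example (base=2, step=0) — compute: total := 0 | result := 0 | result 0; compute2: total := 0 | result := 0 | result 0; agreement on 0.
An exhaustive pass over the 28 declared inputs shows identical outputs.
verdict: equivalent


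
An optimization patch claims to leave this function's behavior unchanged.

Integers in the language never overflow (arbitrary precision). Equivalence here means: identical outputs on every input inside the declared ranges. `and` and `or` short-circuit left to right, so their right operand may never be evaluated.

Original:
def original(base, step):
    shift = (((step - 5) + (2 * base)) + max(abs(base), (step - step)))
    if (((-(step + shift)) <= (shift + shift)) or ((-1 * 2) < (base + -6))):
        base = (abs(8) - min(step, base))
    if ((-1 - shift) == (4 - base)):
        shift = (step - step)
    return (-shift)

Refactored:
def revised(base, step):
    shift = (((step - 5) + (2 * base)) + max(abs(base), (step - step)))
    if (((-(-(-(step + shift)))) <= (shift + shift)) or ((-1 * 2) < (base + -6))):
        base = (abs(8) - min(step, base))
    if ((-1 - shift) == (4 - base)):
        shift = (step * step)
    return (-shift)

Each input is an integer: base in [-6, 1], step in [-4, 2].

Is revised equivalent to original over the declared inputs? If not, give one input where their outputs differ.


There is a counterexample at base=1, step=-2: 0 on one side, -4 on the other.
original: shift=-4, then (((-(step + shift)) <= (shift + shift)) or ((-1 * 2) < (base + -6))) is false, then ((-1 - shift) == (4 - base)) is true, then shift=0, then returns 0
revised: shift=-4, then (((-(-(-(step + shift)))) <= (shift + shift)) or ((-1 * 2) < (base + -6))) is false, then ((-1 - shift) == (4 - base)) is true, then shift=4, then returns -4
verdict: not equivalent; witness: base=1, step=-2


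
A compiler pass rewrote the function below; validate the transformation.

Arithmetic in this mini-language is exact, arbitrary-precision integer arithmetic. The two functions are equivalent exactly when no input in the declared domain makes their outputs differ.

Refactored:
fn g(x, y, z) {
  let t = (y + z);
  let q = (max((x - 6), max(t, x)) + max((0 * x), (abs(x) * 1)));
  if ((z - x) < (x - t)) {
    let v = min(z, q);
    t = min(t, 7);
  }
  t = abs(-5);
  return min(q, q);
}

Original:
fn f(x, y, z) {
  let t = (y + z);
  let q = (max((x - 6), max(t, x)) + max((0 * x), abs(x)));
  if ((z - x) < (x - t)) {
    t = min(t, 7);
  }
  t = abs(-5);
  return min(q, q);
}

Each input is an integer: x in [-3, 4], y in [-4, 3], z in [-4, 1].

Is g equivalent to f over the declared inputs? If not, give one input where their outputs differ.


The two are interchangeable: constant usage differs; and min/max/abs usage differs; and arithmetic usage differs; and statement counts differ; and local variable names differ, and every declared input agrees.
One worked example (x=2, y=-2, z=-1) — f: t := -3 | q := 4 | ((z - x) < (x - t)): true | t := -3 | t := 5 | result 4; g: t := -3 | q := 4 | ((z - x) < (x - t)): true | v := -1 | t := -3 | t := 5 | result 4; agreement on 4.
Every one of the 384 inputs gives matching results.
verdict: equivalent


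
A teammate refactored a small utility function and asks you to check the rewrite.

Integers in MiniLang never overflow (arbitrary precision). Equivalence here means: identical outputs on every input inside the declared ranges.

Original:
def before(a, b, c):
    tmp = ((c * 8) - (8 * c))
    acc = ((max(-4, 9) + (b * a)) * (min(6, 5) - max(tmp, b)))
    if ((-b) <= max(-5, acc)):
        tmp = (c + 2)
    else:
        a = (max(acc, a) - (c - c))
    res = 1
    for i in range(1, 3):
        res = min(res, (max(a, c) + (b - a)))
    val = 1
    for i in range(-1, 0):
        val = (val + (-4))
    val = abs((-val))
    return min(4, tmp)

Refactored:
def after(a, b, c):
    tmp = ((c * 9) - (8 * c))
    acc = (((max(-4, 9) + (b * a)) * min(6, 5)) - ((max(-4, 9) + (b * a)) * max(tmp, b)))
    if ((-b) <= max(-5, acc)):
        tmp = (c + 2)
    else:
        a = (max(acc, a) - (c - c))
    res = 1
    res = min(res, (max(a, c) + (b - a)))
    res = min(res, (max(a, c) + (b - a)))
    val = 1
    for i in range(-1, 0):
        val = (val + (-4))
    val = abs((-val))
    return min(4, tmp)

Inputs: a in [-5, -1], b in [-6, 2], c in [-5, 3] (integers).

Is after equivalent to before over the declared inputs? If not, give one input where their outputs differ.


Consider the input a=-5, b=2, c=-5.
before: tmp := 0 | acc := -3 | ((-b) <= max(-5, acc)): false | a := -3 | res := 1 | iter i=1: | res := 1 | iter i=2: | res := 1 | val := 1 | iter i=-1: | val := -3 | val := 3 | result 0
after: tmp := -5 | acc := -3 | ((-b) <= max(-5, acc)): false | a := -3 | res := 1 | res := 1 | res := 1 | val := 1 | iter i=-1: | val := -3 | val := 3 | result -5
0 and -5 differ, so these are not the same function on this domain.
verdict: not equivalent; witness: a=-5, b=2, c=-5


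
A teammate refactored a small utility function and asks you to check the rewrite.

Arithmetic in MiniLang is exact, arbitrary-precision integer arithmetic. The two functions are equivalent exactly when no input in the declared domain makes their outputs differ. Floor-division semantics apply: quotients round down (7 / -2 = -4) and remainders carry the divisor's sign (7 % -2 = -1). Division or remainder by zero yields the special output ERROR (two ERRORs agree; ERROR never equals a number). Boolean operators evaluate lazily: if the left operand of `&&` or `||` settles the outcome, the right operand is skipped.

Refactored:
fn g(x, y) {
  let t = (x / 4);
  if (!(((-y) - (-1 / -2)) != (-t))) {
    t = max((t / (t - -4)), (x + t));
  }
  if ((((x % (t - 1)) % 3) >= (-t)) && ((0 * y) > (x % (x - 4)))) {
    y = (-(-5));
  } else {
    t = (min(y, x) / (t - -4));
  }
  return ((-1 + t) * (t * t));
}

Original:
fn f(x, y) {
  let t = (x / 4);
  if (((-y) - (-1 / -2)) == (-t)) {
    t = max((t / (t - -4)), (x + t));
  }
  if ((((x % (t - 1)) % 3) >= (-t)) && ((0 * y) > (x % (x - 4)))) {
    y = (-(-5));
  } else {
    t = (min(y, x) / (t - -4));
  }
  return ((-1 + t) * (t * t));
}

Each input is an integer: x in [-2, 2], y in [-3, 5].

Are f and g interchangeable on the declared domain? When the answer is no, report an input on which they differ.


This is a faithful refactor — boolean connective usage differs, and comparison usage differs, but the computed results match everywhere.
Spot check at x=0, y=-2 — f: t := 0 | (((-y) - (-1 / -2)) == (-t)): false | ((((x % (t - 1)) % 3) >= (-t)) && ((0 * y) > (x % (x - 4)))): false | t := -1 | result -2. g: t := 0 | (!(((-y) - (-1 / -2)) != (-t))): false | ((((x % (t - 1)) % 3) >= (-t)) && ((0 * y) > (x % (x - 4)))): false | t := -1 | result -2. Both give -2.
An exhaustive pass over the 45 declared inputs shows identical outputs.
verdict: equivalent


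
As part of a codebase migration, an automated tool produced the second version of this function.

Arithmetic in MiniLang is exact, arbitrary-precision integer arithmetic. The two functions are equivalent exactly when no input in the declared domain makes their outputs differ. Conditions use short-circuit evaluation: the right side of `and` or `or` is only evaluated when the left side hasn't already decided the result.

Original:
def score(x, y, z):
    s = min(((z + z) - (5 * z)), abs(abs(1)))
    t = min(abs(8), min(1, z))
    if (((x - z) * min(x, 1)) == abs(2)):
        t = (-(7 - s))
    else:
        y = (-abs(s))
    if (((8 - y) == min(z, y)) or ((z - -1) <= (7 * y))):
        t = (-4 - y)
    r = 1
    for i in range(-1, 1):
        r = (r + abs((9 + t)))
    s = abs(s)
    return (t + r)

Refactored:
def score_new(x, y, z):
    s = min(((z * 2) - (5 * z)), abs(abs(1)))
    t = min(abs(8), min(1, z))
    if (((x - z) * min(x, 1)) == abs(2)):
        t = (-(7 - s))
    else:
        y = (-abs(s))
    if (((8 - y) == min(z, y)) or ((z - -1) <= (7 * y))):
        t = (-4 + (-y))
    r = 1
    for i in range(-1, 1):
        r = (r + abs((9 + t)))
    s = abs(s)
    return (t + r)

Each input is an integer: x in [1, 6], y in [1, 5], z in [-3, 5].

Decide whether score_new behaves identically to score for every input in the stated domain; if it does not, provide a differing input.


Side by side, the visible changes include: arithmetic usage differs, constant usage differs.
As a probe, take x=2, y=4, z=-3: score runs s=1, then t=-3, then (((x - z) * min(x, 1)) == abs(2)) is false, then y=-1, then (((8 - y) == min(z, y)) or ((z - -1) <= (7 * y))) is false, then r=1, then (i=-1), then r=7, then (i=0), then r=13, then s=1, then returns 10; score_new runs s=1, then t=-3, then (((x - z) * min(x, 1)) == abs(2)) is false, then y=-1, then (((8 - y) == min(z, y)) or ((z - -1) <= (7 * y))) is false, then r=1, then (i=-1), then r=7, then (i=0), then r=13, then s=1, then returns 10; both end at 10.
Checked all 270 inputs in the declared domain: the outputs agree on every one.
verdict: equivalent


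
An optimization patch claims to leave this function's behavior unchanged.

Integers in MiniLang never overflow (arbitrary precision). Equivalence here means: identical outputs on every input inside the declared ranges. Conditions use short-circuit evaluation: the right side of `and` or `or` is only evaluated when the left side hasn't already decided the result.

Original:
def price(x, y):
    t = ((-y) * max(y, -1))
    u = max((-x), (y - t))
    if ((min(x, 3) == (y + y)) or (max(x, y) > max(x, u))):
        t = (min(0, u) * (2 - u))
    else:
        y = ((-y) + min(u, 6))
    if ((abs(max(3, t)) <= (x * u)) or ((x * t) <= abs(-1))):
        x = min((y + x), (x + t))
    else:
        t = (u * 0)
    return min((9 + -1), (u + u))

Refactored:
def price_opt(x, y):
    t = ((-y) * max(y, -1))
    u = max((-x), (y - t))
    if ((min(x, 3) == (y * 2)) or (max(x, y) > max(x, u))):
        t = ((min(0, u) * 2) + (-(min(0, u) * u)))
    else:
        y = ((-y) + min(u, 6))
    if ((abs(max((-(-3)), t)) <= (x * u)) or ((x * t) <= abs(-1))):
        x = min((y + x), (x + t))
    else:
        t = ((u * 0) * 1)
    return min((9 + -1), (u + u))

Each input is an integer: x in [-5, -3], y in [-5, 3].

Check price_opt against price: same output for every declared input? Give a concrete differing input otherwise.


Comparing the listings, the differences include: arithmetic usage differs; and min/max/abs usage differs; and constant usage differs.
One worked example (x=-4, y=-5) — price: t=-5, then u=4, then ((min(x, 3) == (y + y)) or (max(x, y) > max(x, u))) is false, then y=9, then ((abs(max(3, t)) <= (x * u)) or ((x * t) <= abs(-1))) is false, then t=0, then returns 8; price_opt: t=-5, then u=4, then ((min(x, 3) == (y * 2)) or (max(x, y) > max(x, u))) is false, then y=9, then ((abs(max((-(-3)), t)) <= (x * u)) or ((x * t) <= abs(-1))) is false, then t=0, then returns 8; agreement on 8.
Every one of the 27 inputs gives matching results.
verdict: equivalent


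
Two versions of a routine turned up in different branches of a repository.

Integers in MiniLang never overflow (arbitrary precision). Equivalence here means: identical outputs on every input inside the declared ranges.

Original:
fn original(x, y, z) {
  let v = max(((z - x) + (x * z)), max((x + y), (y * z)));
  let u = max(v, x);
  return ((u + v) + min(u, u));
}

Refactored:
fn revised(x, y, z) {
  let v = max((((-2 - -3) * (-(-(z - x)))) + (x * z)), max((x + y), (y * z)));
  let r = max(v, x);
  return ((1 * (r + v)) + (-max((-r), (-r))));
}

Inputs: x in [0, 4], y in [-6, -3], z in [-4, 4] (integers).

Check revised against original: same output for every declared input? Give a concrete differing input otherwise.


Side by side, the visible changes include: min/max/abs usage differs; also constant usage differs; also arithmetic usage differs; also local variable names differ.
As a probe, take x=3, y=-5, z=0: original runs v becomes 0; next u becomes 3; next final value 6; revised runs v becomes 0; next r becomes 3; next final value 6; both end at 6.
An exhaustive pass over the 180 declared inputs shows identical outputs.
verdict: equivalent


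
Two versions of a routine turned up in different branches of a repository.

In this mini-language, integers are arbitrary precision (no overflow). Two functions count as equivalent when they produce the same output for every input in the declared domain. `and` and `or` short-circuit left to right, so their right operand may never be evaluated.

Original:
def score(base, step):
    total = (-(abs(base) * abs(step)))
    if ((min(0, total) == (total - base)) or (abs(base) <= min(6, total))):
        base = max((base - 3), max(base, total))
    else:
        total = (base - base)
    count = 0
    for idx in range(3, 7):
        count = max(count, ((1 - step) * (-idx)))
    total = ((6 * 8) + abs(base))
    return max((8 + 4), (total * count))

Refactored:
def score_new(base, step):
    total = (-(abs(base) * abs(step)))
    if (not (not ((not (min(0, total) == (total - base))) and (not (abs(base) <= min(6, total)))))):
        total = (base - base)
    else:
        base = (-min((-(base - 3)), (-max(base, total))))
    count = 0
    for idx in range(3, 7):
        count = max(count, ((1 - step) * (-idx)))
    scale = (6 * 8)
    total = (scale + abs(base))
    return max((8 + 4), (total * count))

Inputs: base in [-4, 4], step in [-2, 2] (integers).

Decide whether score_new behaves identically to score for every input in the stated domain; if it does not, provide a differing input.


Behavior is preserved: although statement counts differ, plus local variable names differ, plus boolean connective usage differs, plus min/max/abs usage differs, the outputs never diverge.
One worked example (base=-4, step=-1) — score: total := -4 | ((min(0, total) == (total - base)) or (abs(base) <= min(6, total))): false | total := 0 | count := 0 | iter idx=3: | count := 0 | iter idx=4: | count := 0 | iter idx=5: | count := 0 | iter idx=6: | count := 0 | total := 52 | result 12; score_new: total := -4 | (not (not ((not (min(0, total) == (total - base))) and (not (abs(base) <= min(6, total)))))): true | total := 0 | count := 0 | iter idx=3: | count := 0 | iter idx=4: | count := 0 | iter idx=5: | count := 0 | iter idx=6: | count := 0 | scale := 48 | total := 52 | result 12; agreement on 12.
Sweeping the whole domain (45 inputs) finds no disagreement.
verdict: equivalent


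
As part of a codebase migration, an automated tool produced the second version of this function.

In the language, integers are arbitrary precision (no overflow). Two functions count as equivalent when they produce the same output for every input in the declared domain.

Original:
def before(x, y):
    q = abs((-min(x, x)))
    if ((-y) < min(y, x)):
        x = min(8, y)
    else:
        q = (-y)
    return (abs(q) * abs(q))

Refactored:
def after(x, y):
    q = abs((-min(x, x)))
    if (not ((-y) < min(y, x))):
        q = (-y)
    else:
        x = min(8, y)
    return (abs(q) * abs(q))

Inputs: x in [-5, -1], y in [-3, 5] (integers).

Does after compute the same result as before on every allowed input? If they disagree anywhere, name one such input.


Comparing the listings, the differences include: boolean connective usage differs.
Tracing x=-1, y=5: before: q=1, then ((-y) < min(y, x)) is true, then x=5, then returns 1 | after: q=1, then (not ((-y) < min(y, x))) is false, then x=5, then returns 1 — matching result 1.
An exhaustive pass over the 45 declared inputs shows identical outputs.
verdict: equivalent


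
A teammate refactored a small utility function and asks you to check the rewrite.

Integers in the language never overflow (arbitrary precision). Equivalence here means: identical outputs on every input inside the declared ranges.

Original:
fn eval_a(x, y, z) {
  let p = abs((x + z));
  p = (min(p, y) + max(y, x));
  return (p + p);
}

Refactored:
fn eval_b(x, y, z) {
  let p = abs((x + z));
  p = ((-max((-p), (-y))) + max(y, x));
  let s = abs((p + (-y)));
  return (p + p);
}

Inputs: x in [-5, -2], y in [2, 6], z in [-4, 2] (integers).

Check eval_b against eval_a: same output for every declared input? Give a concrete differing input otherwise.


This is a faithful refactor — arithmetic usage differs, and min/max/abs usage differs, and statement counts differ, and local variable names differ, but the computed results match everywhere.
Spot check at x=-5, y=5, z=1 — eval_a: p=4, then p=9, then returns 18. eval_b: p=4, then p=9, then s=4, then returns 18. Both give 18.
Sweeping the whole domain (140 inputs) finds no disagreement.
verdict: equivalent


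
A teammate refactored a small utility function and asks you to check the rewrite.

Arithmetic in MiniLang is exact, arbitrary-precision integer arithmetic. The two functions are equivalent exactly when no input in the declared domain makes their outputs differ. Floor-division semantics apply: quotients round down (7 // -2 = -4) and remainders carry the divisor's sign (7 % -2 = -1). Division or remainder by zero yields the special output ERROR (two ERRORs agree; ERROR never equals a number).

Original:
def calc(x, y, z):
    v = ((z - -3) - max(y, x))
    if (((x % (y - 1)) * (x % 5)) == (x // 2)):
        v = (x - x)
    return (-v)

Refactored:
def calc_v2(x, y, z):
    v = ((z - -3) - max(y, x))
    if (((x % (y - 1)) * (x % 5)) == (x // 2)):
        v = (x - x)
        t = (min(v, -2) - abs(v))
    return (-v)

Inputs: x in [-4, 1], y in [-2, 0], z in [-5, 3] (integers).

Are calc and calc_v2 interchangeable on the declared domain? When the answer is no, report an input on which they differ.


The two versions differ — the changes include arithmetic usage differs; also local variable names differ; also min/max/abs usage differs; also constant usage differs; also statement counts differ.
One worked example (x=0, y=-2, z=3) — calc: v becomes 6; next (((x % (y - 1)) * (x % 5)) == (x // 2)) evaluates to true; next v becomes 0; next final value 0; calc_v2: v becomes 6; next (((x % (y - 1)) * (x % 5)) == (x // 2)) evaluates to true; next v becomes 0; next t becomes -2; next final value 0; agreement on 0.
Every one of the 162 inputs gives matching results.
verdict: equivalent
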